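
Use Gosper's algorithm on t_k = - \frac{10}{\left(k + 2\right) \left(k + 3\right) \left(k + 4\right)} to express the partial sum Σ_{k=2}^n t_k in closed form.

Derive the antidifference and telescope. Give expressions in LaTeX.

S(n) = \frac{- n^{2} - 7 n + 8}{4 \left(n^{2} + 7 n + 12\right)}

Step 1: r(k) = (k + 2)/(k + 5).
A = k + 2, B = k + 5, C = 1.
Set up (k + 2)·f(k+1) − (k + 4)·f(k) − (1) = 0.
Bound: deg f ≤ 2.
Coefficient equations give f(k) = k*(k + 5)/12.
Then R = B(k−1)f/C = k*(k + 4)*(k + 5)/12, so s_k = R(k)·t_k = 5*k*(-k - 5)/(6*(k + 2)*(k + 3)).
Verify: -10/(k**3 + 9*k**2 + 26*k + 24) matches t_k.
Evaluate: s_(n+1) = 5*(-n**2 - 7*n - 6)/(6*(n**2 + 7*n + 12)); subtract s_(2) = -7/12 ⇒ S(n) = (-n**2 - 7*n + 8)/(4*(n**2 + 7*n + 12)).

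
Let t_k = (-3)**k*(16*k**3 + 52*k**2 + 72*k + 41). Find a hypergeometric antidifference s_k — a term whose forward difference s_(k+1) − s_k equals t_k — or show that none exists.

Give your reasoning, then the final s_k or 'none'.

t_(k+1)/t_k = 3*(-16*k**3 - 100*k**2 - 224*k - 181)/(16*k**3 + 52*k**2 + 72*k + 41).
Factor: A=-3; B=1; C=k**3 + 13*k**2/4 + 9*k/2 + 41/16.
Solve (-3)·f(k+1) − (1)·f(k) = k**3 + 13*k**2/4 + 9*k/2 + 41/16.
deg f ≤ 3 (via 0,0,3).
A polynomial solution: f(k) = -(4*k**3 + 4*k**2 + 3*k + 2)/16.
Certificate R = B(k−1)f/C = -(4*k**3 + 4*k**2 + 3*k + 2)/(16*k**3 + 52*k**2 + 72*k + 41) gives s_k = (-3)**k*(-4*k**3 - 4*k**2 - 3*k - 2).
s_(k+1) − s_k = (-3)**k*(16*k**3 + 52*k**2 + 72*k + 41) = t_k.

s_k = (-3)**k*(-4*k**3 - 4*k**2 - 3*k - 2)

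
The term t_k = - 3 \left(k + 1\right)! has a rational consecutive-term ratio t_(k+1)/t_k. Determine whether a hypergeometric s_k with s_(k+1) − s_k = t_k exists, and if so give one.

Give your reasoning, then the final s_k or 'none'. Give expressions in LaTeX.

Compute t_(k+1)/t_k: get k + 2.
Factor: A=k + 2; B=1; C=1.
Solve (k + 2)·f(k+1) − (1)·f(k) = 1.
Degrees (1,0,0) ⇒ d ≤ -1.
Negative degree bound (-1): no f exists, t_k not Gosper-summable.

no hypergeometric antidifference exists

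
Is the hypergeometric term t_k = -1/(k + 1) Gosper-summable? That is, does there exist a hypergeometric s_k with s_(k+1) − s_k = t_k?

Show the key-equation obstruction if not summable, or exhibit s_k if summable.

No — t_k has no hypergeometric antidifference.

Step 1: r(k) = (k + 1)/(k + 2).
A = k + 1, B = k + 2, C = 1.
Key eq: (k + 1)·f(k+1) = (k + 1)·f(k) + (1).
d = 0 from the (1,1,0) case.
Generic f = c0 gives residual -1; -1 = 0 cannot hold, so t_k is not Gosper-summable.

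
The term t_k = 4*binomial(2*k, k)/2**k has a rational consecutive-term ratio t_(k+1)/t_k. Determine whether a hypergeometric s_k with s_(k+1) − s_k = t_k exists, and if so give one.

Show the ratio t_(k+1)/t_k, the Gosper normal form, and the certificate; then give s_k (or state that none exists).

no hypergeometric antidifference exists

Step 1: r(k) = (2*k + 1)/(k + 1).
Factor: A=2*k + 1; B=k + 1; C=1.
Need (2*k + 1)·f(k+1) − (k)·f(k) = 1.
Bound: deg f ≤ -1.
deg f ≤ -1 is impossible — no certificate.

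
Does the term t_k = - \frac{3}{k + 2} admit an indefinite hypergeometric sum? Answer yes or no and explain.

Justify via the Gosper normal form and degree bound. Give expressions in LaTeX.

Step 1: r(k) = (k + 2)/(k + 3).
Gosper form: A/B · C(k+1)/C(k) with A=k + 2, B=k + 3, C=1.
Key eq: (k + 2)·f(k+1) = (k + 2)·f(k) + (1).
d = 0 from the (1,1,0) case.
Write f(k) = c0. Then LHS − RHS = -1, requiring -1 = 0: contradictory. No certificate.

No. Not Gosper-summable.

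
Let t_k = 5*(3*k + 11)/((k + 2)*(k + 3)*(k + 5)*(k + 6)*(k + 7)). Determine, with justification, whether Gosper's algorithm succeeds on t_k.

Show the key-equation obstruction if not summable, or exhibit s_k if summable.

Yes. s_k = k*(k**2 + 13*k + 52)/(12*(k**3 + 13*k**2 + 52*k + 60)).

t_(k+1)/t_k = (k + 2)*(k + 5)*(3*k + 14)/((k + 4)*(k + 8)*(3*k + 11)).
Factor: A=k + 2; B=k + 8; C=k**2 + 23*k/3 + 44/3.
f must satisfy (k + 2)·f(k+1) − (k + 7)·f(k) = k**2 + 23*k/3 + 44/3.
deg f ≤ 5 (via 1,1,2).
A polynomial solution: f(k) = k*(k + 3)*(k + 4)*(k**2 + 13*k + 52)/180.
So s_k = (B(k−1)f/C)·t_k = (k*(k + 3)*(k + 7)*(k**2 + 13*k + 52)/(60*(3*k + 11)))·t_k = k*(k**2 + 13*k + 52)/(12*(k**3 + 13*k**2 + 52*k + 60)).
Verify: 5*(3*k + 11)/(k**5 + 23*k**4 + 203*k**3 + 853*k**2 + 1692*k + 1260) matches t_k.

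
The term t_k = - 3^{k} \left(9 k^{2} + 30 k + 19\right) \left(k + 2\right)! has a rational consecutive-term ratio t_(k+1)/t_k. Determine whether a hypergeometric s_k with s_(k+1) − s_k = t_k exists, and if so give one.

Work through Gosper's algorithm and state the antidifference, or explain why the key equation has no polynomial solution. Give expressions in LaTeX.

Compute t_(k+1)/t_k: get 3*(9*k**3 + 75*k**2 + 202*k + 174)/(9*k**2 + 30*k + 19).
Factor: A=3*k + 9; B=1; C=k**2 + 10*k/3 + 19/9.
Key eq: (3*k + 9)·f(k+1) = (1)·f(k) + (k**2 + 10*k/3 + 19/9).
Bound: deg f ≤ 1.
Solving with deg f ≤ 1: f(k) = (3*k - 1)/9.
So s_k = (B(k−1)f/C)·t_k = ((3*k - 1)/(9*k**2 + 30*k + 19))·t_k = -3**k*(3*k - 1)*factorial(k + 2).
Verify: -3**k*(9*k**2 + 30*k + 19)*factorial(k + 2) matches t_k.

s_k = - 3^{k} \left(3 k - 1\right) \left(k + 2\right)!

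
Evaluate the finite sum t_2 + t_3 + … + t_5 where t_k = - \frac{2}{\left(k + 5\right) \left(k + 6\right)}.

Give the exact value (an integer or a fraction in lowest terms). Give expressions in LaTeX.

Σ = -8/77

Step 1: r(k) = (k + 5)/(k + 7).
Factor: A=k + 5; B=k + 7; C=1.
Key eq: (k + 5)·f(k+1) = (k + 6)·f(k) + (1).
From deg A=1, deg B=1, deg C=0: d=1.
Solving with deg f ≤ 1: f(k) = k/5.
Then R = B(k−1)f/C = k*(k + 6)/5, so s_k = R(k)·t_k = -2*k/(5*k + 25).
Verify: -2/(k**2 + 11*k + 30) matches t_k.
Evaluate s at k=6 and k=2: -12/55 and -4/35; difference -8/77.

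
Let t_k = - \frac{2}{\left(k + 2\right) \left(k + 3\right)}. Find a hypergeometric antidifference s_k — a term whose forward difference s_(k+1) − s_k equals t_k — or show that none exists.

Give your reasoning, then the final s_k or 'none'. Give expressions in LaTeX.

The ratio is (k + 2)/(k + 4).
A = k + 2, B = k + 4, C = 1.
Solve (k + 2)·f(k+1) − (k + 3)·f(k) = 1.
From deg A=1, deg B=1, deg C=0: d=1.
Solve for f: f(k) = k/2 (degree 1 ≤ 1).
Certificate R = B(k−1)f/C = k*(k + 3)/2 gives s_k = -k/(k + 2).
Verify: -2/(k**2 + 5*k + 6) matches t_k.

s_k = - \frac{k}{k + 2}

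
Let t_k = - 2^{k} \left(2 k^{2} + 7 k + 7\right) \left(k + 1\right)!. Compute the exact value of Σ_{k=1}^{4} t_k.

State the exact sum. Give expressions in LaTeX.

Step 1: r(k) = 2*(2*k**3 + 15*k**2 + 38*k + 32)/(2*k**2 + 7*k + 7).
So A=2*k + 4 and B=1, with C=k**2 + 7*k/2 + 7/2.
f must satisfy (2*k + 4)·f(k+1) − (1)·f(k) = k**2 + 7*k/2 + 7/2.
Bound: deg f ≤ 1.
A polynomial solution: f(k) = (k + 1)/2.
Get s_k = R·t_k = -2**k*(k + 1)*factorial(k + 1) with R(k) = B(k−1)f(k)/C(k) = (k + 1)/(2*k**2 + 7*k + 7).
Check: Δs_k = -2**k*(2*k**2 + 7*k + 7)*factorial(k + 1). ✓
Sum = s_(5) − s_(1); s_(5) = -138240, s_(1) = -8 ⇒ -138232.

Σ = -138232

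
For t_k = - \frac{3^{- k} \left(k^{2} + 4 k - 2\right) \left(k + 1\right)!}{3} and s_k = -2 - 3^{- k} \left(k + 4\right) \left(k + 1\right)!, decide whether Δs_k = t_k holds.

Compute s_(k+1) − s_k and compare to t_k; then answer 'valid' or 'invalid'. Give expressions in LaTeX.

s_(k+1) = -3**(-k - 1)*(k + 5)*factorial(k + 2) - 2
s_(k+1) − s_k = -(k**2 + 4*k - 2)*factorial(k + 1)/(3*3**k)
(s_(k+1) − s_k) − t_k = 0

Valid — Δs_k = t_k.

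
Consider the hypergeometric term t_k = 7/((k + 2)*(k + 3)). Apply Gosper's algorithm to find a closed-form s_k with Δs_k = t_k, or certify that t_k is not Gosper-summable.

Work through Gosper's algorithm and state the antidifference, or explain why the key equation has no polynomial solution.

r(k) = (k + 2)/(k + 4) after simplifying.
Normal form (A,B,C) = (k + 2, k + 4, 1).
Need (k + 2)·f(k+1) − (k + 3)·f(k) = 1.
Degrees (1,1,0) ⇒ d ≤ 1.
Solve for f: f(k) = k/2 (degree 1 ≤ 1).
R(k) = B(k−1)·f(k)/C(k) = k*(k + 3)/2; s_k = R·t_k = 7*k/(2*(k + 2)).
Δs = 7/(k**2 + 5*k + 6), as required.

s_k = 7*k/(2*(k + 2))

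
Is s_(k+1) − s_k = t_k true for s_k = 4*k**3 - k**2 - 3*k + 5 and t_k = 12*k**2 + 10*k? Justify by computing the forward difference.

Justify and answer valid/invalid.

Valid — Δs_k = t_k.

s_(k+1) = 4*k**3 + 11*k**2 + 7*k + 5
s_(k+1) − s_k = 2*k*(6*k + 5)
(s_(k+1) − s_k) − t_k = 0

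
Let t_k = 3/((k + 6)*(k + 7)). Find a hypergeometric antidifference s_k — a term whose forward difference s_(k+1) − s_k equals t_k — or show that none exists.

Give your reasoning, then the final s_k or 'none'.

s_k = k/(2*(k + 6))

Ratio r(k) = (k + 6)/(k + 8).
Gosper form: A/B · C(k+1)/C(k) with A=k + 6, B=k + 8, C=1.
Set up (k + 6)·f(k+1) − (k + 7)·f(k) − (1) = 0.
deg f ≤ 1 (via 1,1,0).
A polynomial solution: f(k) = k/6.
So s_k = (B(k−1)f/C)·t_k = (k*(k + 7)/6)·t_k = k/(2*(k + 6)).
Δs = 3/(k**2 + 13*k + 42), as required.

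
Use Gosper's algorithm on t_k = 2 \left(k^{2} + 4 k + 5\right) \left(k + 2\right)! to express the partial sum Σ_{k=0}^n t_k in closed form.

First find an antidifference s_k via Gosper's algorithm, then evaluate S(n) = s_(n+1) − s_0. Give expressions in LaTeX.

t_(k+1)/t_k = (k + 3)*(4*k + (k + 1)**2 + 9)/(k**2 + 4*k + 5).
A = k + 3, B = 1, C = k**2 + 4*k + 5.
Key eq: (k + 3)·f(k+1) = (1)·f(k) + (k**2 + 4*k + 5).
Degrees (1,0,2) ⇒ d ≤ 1.
Solve for f: f(k) = k + 1 (degree 1 ≤ 1).
Get s_k = R·t_k = 2*(k + 1)*factorial(k + 2) with R(k) = B(k−1)f(k)/C(k) = (k + 1)/(k**2 + 4*k + 5).
s_(k+1) − s_k = 2*(k**2 + 4*k + 5)*factorial(k + 2) = t_k.
Σ_(k=0)^n t_k = s_(n+1) − s_(0) = (2*(n + 2)*factorial(n + 3)) − (4), i.e. 2*n*factorial(n + 3) + 4*factorial(n + 3) - 4.

S(n) = 2 n \left(n + 3\right)! + 4 \left(n + 3\right)! - 4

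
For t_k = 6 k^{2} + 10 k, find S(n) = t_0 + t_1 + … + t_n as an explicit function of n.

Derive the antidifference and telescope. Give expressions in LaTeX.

t_(k+1)/t_k = (3*k**2 + 11*k + 8)/(k*(3*k + 5)).
Gosper form: A/B · C(k+1)/C(k) with A=1, B=1, C=k**2 + 5*k/3.
Need (1)·f(k+1) − (1)·f(k) = k**2 + 5*k/3.
deg f ≤ 3 (via 0,0,2).
A polynomial solution: f(k) = k*(k - 1)*(k + 2)/3.
Certificate R = B(k−1)f/C = (k - 1)*(k + 2)/(3*k + 5) gives s_k = 2*k*(k**2 + k - 2).
s_(k+1) − s_k = 2*k*(3*k + 5) = t_k.
s_(n+1) = 2*n*(n**2 + 4*n + 3) and s_(0) = 0, so S(n) = 2*n*(n**2 + 4*n + 3).

S(n) = 2 n \left(n^{2} + 4 n + 3\right)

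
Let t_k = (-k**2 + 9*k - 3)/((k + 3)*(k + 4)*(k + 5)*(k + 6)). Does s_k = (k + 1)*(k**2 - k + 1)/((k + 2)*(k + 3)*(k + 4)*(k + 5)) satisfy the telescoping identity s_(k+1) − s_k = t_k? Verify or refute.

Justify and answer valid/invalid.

Invalid: residual 2*(k**2 - 4*k + 2)/(k**5 + 20*k**4 + 155*k**3 + 580*k**2 + 1044*k + 720) ≠ 0.

s_(k+1) = -(k + 2)*(k - (k + 1)**2)/((k + 3)*(k + 4)*(k + 5)*(k + 6))
s_(k+1) − s_k = (-k**3 + 9*k**2 + 7*k - 2)/(k**5 + 20*k**4 + 155*k**3 + 580*k**2 + 1044*k + 720)
(s_(k+1) − s_k) − t_k = 2*(k**2 - 4*k + 2)/(k**5 + 20*k**4 + 155*k**3 + 580*k**2 + 1044*k + 720)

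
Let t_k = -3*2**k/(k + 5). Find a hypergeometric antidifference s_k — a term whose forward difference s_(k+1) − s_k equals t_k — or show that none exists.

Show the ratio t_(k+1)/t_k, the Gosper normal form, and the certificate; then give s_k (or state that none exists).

t_(k+1)/t_k = 2*(k + 5)/(k + 6).
Gosper form: A/B · C(k+1)/C(k) with A=2*k + 10, B=k + 6, C=1.
Solve (2*k + 10)·f(k+1) − (k + 5)·f(k) = 1.
d = -1 from the (1,1,0) case.
Negative degree bound (-1): no f exists, t_k not Gosper-summable.

not Gosper-summable; s_k does not exist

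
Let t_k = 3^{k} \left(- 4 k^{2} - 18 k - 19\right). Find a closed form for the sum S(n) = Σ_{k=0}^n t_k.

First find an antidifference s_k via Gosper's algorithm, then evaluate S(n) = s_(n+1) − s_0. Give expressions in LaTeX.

S(n) = - 6 \cdot 3^{n} n^{2} - 21 \cdot 3^{n} n - 21 \cdot 3^{n} + 2

The ratio is 3*(4*k**2 + 26*k + 41)/(4*k**2 + 18*k + 19).
Gosper form: A/B · C(k+1)/C(k) with A=3, B=1, C=k**2 + 9*k/2 + 19/4.
Need (3)·f(k+1) − (1)·f(k) = k**2 + 9*k/2 + 19/4.
deg f ≤ 2 (via 0,0,2).
A polynomial solution: f(k) = (2*k**2 + 3*k + 2)/4.
Get s_k = R·t_k = 3**k*(-2*k**2 - 3*k - 2) with R(k) = B(k−1)f(k)/C(k) = (2*k**2 + 3*k + 2)/(4*k**2 + 18*k + 19).
Verify: 3**k*(-4*k**2 - 18*k - 19) matches t_k.
Σ_(k=0)^n t_k = s_(n+1) − s_(0) = (3**(n + 1)*(-2*n**2 - 7*n - 7)) − (-2), i.e. -6*3**n*n**2 - 21*3**n*n - 21*3**n + 2.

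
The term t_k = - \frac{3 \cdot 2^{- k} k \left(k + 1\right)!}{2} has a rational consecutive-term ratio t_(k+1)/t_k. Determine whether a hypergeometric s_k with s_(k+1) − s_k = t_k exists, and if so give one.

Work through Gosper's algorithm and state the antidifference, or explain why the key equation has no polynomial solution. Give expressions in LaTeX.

The ratio is (k + 1)*(k + 2)/(2*k).
Normal form (A,B,C) = (k/2 + 1, 1, k).
Key eq: (k/2 + 1)·f(k+1) = (1)·f(k) + (k).
Degrees (1,0,1) ⇒ d ≤ 0.
Solve for f: f(k) = 2 (degree 0 ≤ 0).
Certificate R = B(k−1)f/C = 2/k gives s_k = -3*factorial(k + 1)/2**k.
Verify: -3*k*factorial(k + 1)/(2*2**k) matches t_k.

s_k = - 3 \cdot 2^{- k} \left(k + 1\right)!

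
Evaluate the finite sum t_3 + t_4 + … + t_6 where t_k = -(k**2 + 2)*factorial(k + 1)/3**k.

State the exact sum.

Σ = -30712/81

Step 1: r(k) = (k + 2)*((k + 1)**2 + 2)/(3*(k**2 + 2)).
Take A(k)=k/3 + 2/3, B(k)=1, C(k)=k**2 + 2.
Need (k/3 + 2/3)·f(k+1) − (1)·f(k) = k**2 + 2.
From deg A=1, deg B=0, deg C=2: d=1.
Match coefficients ⇒ f(k) = 3*k.
So s_k = (B(k−1)f/C)·t_k = (3*k/(k**2 + 2))·t_k = -3**(1 - k)*k*factorial(k + 1).
s_(k+1) − s_k = -(k**2 + 2)*factorial(k + 1)/3**k = t_k.
Sum = s_(7) − s_(3); s_(7) = -31360/81, s_(3) = -8 ⇒ -30712/81.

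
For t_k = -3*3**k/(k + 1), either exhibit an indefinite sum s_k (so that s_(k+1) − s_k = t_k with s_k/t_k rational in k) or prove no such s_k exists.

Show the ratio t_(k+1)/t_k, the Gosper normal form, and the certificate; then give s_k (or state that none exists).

no hypergeometric antidifference exists

Compute t_(k+1)/t_k: get 3*(k + 1)/(k + 2).
Normal form (A,B,C) = (3*k + 3, k + 2, 1).
Need (3*k + 3)·f(k+1) − (k + 1)·f(k) = 1.
From deg A=1, deg B=1, deg C=0: d=-1.
Negative degree bound (-1): no f exists, t_k not Gosper-summable.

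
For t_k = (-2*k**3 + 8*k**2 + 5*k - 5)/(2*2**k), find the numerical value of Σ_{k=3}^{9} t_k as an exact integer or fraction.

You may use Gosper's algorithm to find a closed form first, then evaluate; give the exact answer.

Σ = -485/256

Ratio r(k) = (k**3 - k**2 - 15*k/2 - 3)/(2*k**3 - 8*k**2 - 5*k + 5).
So A=1/2 and B=1, with C=k**3 - 4*k**2 - 5*k/2 + 5/2.
f must satisfy (1/2)·f(k+1) − (1)·f(k) = k**3 - 4*k**2 - 5*k/2 + 5/2.
From deg A=0, deg B=0, deg C=3: d=3.
Match coefficients ⇒ f(k) = -2*k**3 + 2*k**2 + 3*k - 2.
R(k) = B(k−1)·f(k)/C(k) = -2*(2*k**3 - 2*k**2 - 3*k + 2)/((k + 1)*(2*k**2 - 10*k + 5)); s_k = R·t_k = (2*k**3 - 2*k**2 - 3*k + 2)/2**k.
Verify: (-2*k**3 + 8*k**2 + 5*k - 5)/(2*2**k) matches t_k.
Telescoping: Σ = s_(10) − s_(3) = 443/256 − (29/8) = -485/256.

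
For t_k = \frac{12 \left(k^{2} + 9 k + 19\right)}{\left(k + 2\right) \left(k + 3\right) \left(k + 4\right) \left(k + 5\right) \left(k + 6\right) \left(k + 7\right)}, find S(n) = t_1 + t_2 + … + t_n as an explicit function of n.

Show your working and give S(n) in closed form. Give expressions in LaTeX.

Step 1: r(k) = (k + 2)*(9*k + (k + 1)**2 + 28)/((k + 8)*(k**2 + 9*k + 19)).
Normal form (A,B,C) = (k + 2, k + 8, k**2 + 9*k + 19).
Set up (k + 2)·f(k+1) − (k + 7)·f(k) − (k**2 + 9*k + 19) = 0.
deg f ≤ 5 (via 1,1,2).
A polynomial solution: f(k) = k*(k + 3)*(k + 5)*(k**2 + 12*k + 44)/144.
Get s_k = R·t_k = k*(k**2 + 12*k + 44)/(12*(k**3 + 12*k**2 + 44*k + 48)) with R(k) = B(k−1)f(k)/C(k) = k*(k + 3)*(k + 5)*(k + 7)*(k**2 + 12*k + 44)/(144*(k**2 + 9*k + 19)).
s_(k+1) − s_k = 12*(k**2 + 9*k + 19)/(k**6 + 27*k**5 + 295*k**4 + 1665*k**3 + 5104*k**2 + 8028*k + 5040) = t_k.
Telescope: S(n) = s_(n+1) − s_(1) = (n**3 + 15*n**2 + 71*n + 57)/(12*(n**3 + 15*n**2 + 71*n + 105)) − (19/420) = 4*n*(n**2 + 15*n + 71)/(105*(n**3 + 15*n**2 + 71*n + 105)).

S(n) = \frac{4 n \left(n^{2} + 15 n + 71\right)}{105 \left(n^{3} + 15 n^{2} + 71 n + 105\right)}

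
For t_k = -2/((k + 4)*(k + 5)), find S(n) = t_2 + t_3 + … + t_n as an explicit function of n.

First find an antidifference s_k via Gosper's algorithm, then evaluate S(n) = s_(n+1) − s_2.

r(k) = (k + 4)/(k + 6) after simplifying.
Gosper form: A/B · C(k+1)/C(k) with A=k + 4, B=k + 6, C=1.
Set up (k + 4)·f(k+1) − (k + 5)·f(k) − (1) = 0.
Bound: deg f ≤ 1.
Solve for f: f(k) = k/4 (degree 1 ≤ 1).
R(k) = B(k−1)·f(k)/C(k) = k*(k + 5)/4; s_k = R·t_k = -k/(2*k + 8).
s_(k+1) − s_k = -2/(k**2 + 9*k + 20) = t_k.
Σ_(k=2)^n t_k = s_(n+1) − s_(2) = ((-n - 1)/(2*(n + 5))) − (-1/6), i.e. (1 - n)/(3*(n + 5)).

S(n) = (1 - n)/(3*(n + 5))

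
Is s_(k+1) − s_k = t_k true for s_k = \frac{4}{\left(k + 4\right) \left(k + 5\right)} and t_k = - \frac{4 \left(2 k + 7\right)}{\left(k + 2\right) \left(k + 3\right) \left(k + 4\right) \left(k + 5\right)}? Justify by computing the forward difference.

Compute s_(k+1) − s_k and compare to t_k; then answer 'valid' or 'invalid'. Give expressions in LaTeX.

s_(k+1) = 4/((k + 5)*(k + 6))
s_(k+1) − s_k = -8/(k**3 + 15*k**2 + 74*k + 120)
(s_(k+1) − s_k) − t_k = 12*(3*k + 10)/(k**5 + 20*k**4 + 155*k**3 + 580*k**2 + 1044*k + 720)

Invalid: residual \frac{12 \left(3 k + 10\right)}{k^{5} + 20 k^{4} + 155 k^{3} + 580 k^{2} + 1044 k + 720} ≠ 0.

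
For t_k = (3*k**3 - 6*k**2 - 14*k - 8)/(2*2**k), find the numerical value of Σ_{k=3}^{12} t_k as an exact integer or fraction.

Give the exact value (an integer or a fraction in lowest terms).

Σ = 52765/4096

t_(k+1)/t_k = (3*k**3 + 3*k**2 - 17*k - 25)/(2*(3*k**3 - 6*k**2 - 14*k - 8)).
Take A(k)=1/2, B(k)=1, C(k)=k**3 - 2*k**2 - 14*k/3 - 8/3.
Key eq: (1/2)·f(k+1) = (1)·f(k) + (k**3 - 2*k**2 - 14*k/3 - 8/3).
From deg A=0, deg B=0, deg C=3: d=3.
Solve for f: f(k) = -2*(3*k**3 + 3*k**2 + k - 1)/3 (degree 3 ≤ 3).
So s_k = (B(k−1)f/C)·t_k = (-2*(3*k**3 + 3*k**2 + k - 1)/(3*k**3 - 6*k**2 - 14*k - 8))·t_k = (-3*k**3 - 3*k**2 - k + 1)/2**k.
Δs = (3*k**3 - 6*k**2 - 14*k - 8)/(2*2**k), as required.
Sum = s_(13) − s_(3); s_(13) = -3555/4096, s_(3) = -55/4 ⇒ 52765/4096.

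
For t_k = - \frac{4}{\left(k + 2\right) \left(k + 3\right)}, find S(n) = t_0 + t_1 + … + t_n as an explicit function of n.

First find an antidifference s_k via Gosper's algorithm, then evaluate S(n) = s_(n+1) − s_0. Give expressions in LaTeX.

S(n) = \frac{2 \left(- n - 1\right)}{n + 3}

t_(k+1)/t_k = (k + 2)/(k + 4).
Take A(k)=k + 2, B(k)=k + 4, C(k)=1.
f must satisfy (k + 2)·f(k+1) − (k + 3)·f(k) = 1.
Degrees (1,1,0) ⇒ d ≤ 1.
A polynomial solution: f(k) = k/2.
Then R = B(k−1)f/C = k*(k + 3)/2, so s_k = R(k)·t_k = -2*k/(k + 2).
Verify: -4/(k**2 + 5*k + 6) matches t_k.
Evaluate: s_(n+1) = 2*(-n - 1)/(n + 3); subtract s_(0) = 0 ⇒ S(n) = 2*(-n - 1)/(n + 3).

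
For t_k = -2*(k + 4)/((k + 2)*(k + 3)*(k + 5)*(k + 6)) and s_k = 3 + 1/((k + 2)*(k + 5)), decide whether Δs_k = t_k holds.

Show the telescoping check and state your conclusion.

valid; difference matches t_k

s_(k+1) = 3 + 1/((k + 3)*(k + 6))
s_(k+1) − s_k = 2*(-k - 4)/(k**4 + 16*k**3 + 91*k**2 + 216*k + 180)
(s_(k+1) − s_k) − t_k = 0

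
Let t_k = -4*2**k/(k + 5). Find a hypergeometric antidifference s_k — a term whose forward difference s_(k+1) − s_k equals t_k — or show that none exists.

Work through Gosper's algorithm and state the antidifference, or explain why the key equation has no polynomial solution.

no hypergeometric antidifference exists

Step 1: r(k) = 2*(k + 5)/(k + 6).
Normal form (A,B,C) = (2*k + 10, k + 6, 1).
Set up (2*k + 10)·f(k+1) − (k + 5)·f(k) − (1) = 0.
Degrees (1,1,0) ⇒ d ≤ -1.
deg f ≤ -1 is impossible — no certificate.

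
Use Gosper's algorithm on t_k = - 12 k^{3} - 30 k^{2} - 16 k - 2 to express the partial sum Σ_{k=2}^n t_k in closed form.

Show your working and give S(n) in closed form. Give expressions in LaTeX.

The ratio is (6*k**3 + 33*k**2 + 56*k + 30)/(6*k**3 + 15*k**2 + 8*k + 1).
Normal form (A,B,C) = (1, 1, k**3 + 5*k**2/2 + 4*k/3 + 1/6).
f must satisfy (1)·f(k+1) − (1)·f(k) = k**3 + 5*k**2/2 + 4*k/3 + 1/6.
deg f ≤ 4 (via 0,0,3).
Solve for f: f(k) = k*(3*k**3 + 4*k**2 - 4*k - 1)/12 (degree 4 ≤ 4).
So s_k = (B(k−1)f/C)·t_k = (k*(3*k**3 + 4*k**2 - 4*k - 1)/(2*(2*k + 1)*(3*k**2 + 6*k + 1)))·t_k = k*(-3*k**3 - 4*k**2 + 4*k + 1).
Check: Δs_k = -12*k**3 - 30*k**2 - 16*k - 2. ✓
Σ_(k=2)^n t_k = s_(n+1) − s_(2) = (-3*n**4 - 16*n**3 - 26*n**2 - 15*n - 2) − (-62), i.e. -3*n**4 - 16*n**3 - 26*n**2 - 15*n + 60.

S(n) = - 3 n^{4} - 16 n^{3} - 26 n^{2} - 15 n + 60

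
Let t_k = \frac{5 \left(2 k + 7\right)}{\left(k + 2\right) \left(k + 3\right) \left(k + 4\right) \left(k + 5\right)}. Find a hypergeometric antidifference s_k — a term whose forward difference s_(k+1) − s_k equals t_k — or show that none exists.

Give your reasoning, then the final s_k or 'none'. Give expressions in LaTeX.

Compute t_(k+1)/t_k: get (k + 2)*(2*k + 9)/((k + 6)*(2*k + 7)).
Normal form (A,B,C) = (k + 2, k + 6, k + 7/2).
f must satisfy (k + 2)·f(k+1) − (k + 5)·f(k) = k + 7/2.
d = 3 from the (1,1,1) case.
Solve for f: f(k) = k*(k + 3)*(k + 6)/16 (degree 3 ≤ 3).
So s_k = (B(k−1)f/C)·t_k = (k*(k + 3)*(k + 5)*(k + 6)/(8*(2*k + 7)))·t_k = 5*k*(k + 6)/(8*(k**2 + 6*k + 8)).
Check: Δs_k = 5*(2*k + 7)/(k**4 + 14*k**3 + 71*k**2 + 154*k + 120). ✓

s_k = \frac{5 k \left(k + 6\right)}{8 \left(k^{2} + 6 k + 8\right)}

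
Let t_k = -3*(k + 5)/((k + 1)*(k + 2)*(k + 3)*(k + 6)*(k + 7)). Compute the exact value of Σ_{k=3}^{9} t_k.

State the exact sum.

t_(k+1)/t_k = (k + 1)*(k + 6)**2/((k + 4)*(k + 5)*(k + 8)).
Take A(k)=k + 1, B(k)=k + 8, C(k)=k**3 + 14*k**2 + 65*k + 100.
Need (k + 1)·f(k+1) − (k + 7)·f(k) = k**3 + 14*k**2 + 65*k + 100.
deg f ≤ 6 (via 1,1,3).
Match coefficients ⇒ f(k) = k*(k + 3)*(k + 4)**2*(k + 5)**2/36.
Then R = B(k−1)f/C = k*(k + 3)*(k + 4)*(k + 7)/36, so s_k = R(k)·t_k = k*(-k**2 - 9*k - 20)/(12*(k**3 + 9*k**2 + 20*k + 12)).
Check: Δs_k = 3*(-k - 5)/(k**5 + 19*k**4 + 131*k**3 + 401*k**2 + 540*k + 252). ✓
Telescoping: Σ = s_(10) − s_(3) = -175/2112 − (-7/90) = -161/31680.

Σ = -161/31680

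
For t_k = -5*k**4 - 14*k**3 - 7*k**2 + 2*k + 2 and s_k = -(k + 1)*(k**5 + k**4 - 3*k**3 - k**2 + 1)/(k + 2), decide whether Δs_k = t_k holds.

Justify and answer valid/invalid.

s_(k+1) = -(k + 2)*((k + 1)**5 + (k + 1)**4 - 3*(k + 1)**3 - (k + 1)**2 + 1)/(k + 3)
s_(k+1) − s_k = (-5*k**6 - 35*k**5 - 84*k**4 - 79*k**3 - 17*k**2 + 16*k + 7)/(k**2 + 5*k + 6)
(s_(k+1) − s_k) − t_k = (4*k**5 + 23*k**4 + 38*k**3 + 13*k**2 - 6*k - 5)/(k**2 + 5*k + 6)

Invalid: residual (4*k**5 + 23*k**4 + 38*k**3 + 13*k**2 - 6*k - 5)/(k**2 + 5*k + 6) ≠ 0.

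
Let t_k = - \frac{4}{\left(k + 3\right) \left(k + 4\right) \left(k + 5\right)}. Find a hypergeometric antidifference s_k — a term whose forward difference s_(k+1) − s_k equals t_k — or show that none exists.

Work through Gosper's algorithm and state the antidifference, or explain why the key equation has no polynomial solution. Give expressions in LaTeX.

Compute t_(k+1)/t_k: get (k + 3)/(k + 6).
Take A(k)=k + 3, B(k)=k + 6, C(k)=1.
Solve (k + 3)·f(k+1) − (k + 5)·f(k) = 1.
deg f ≤ 2 (via 1,1,0).
Match coefficients ⇒ f(k) = k*(k + 7)/24.
So s_k = (B(k−1)f/C)·t_k = (k*(k + 5)*(k + 7)/24)·t_k = k*(-k - 7)/(6*(k + 3)*(k + 4)).
Δs = -4/(k**3 + 12*k**2 + 47*k + 60), as required.

s_k = \frac{k \left(- k - 7\right)}{6 \left(k + 3\right) \left(k + 4\right)}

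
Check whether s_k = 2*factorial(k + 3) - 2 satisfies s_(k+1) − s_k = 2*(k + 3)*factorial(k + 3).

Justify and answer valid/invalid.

s_(k+1) = 2*factorial(k + 4) - 2
s_(k+1) − s_k = 2*(k + 3)*factorial(k + 3)
(s_(k+1) − s_k) − t_k = 0

Valid: the claim telescopes to t_k.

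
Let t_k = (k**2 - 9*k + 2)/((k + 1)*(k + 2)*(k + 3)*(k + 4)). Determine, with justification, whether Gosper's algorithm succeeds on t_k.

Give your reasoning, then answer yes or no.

Ratio r(k) = -(k + 1)*(9*k - (k + 1)**2 + 7)/((k + 5)*(k**2 - 9*k + 2)).
Factor: A=k + 1; B=k + 5; C=k**2 - 9*k + 2.
f must satisfy (k + 1)·f(k+1) − (k + 4)·f(k) = k**2 - 9*k + 2.
d = 3 from the (1,1,2) case.
Match coefficients ⇒ f(k) = -k*(k - 3).
R(k) = B(k−1)·f(k)/C(k) = -k*(k - 3)*(k + 4)/(k**2 - 9*k + 2); s_k = R·t_k = k*(3 - k)/((k + 1)*(k + 2)*(k + 3)).
Δs = (k**2 - 9*k + 2)/(k**4 + 10*k**3 + 35*k**2 + 50*k + 24), as required.

Yes. s_k = k*(3 - k)/((k + 1)*(k + 2)*(k + 3)).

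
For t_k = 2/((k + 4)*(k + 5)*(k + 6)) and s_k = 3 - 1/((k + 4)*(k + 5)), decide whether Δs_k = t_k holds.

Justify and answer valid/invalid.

s_(k+1) = 3 - 1/((k + 5)*(k + 6))
s_(k+1) − s_k = 2/(k**3 + 15*k**2 + 74*k + 120)
(s_(k+1) − s_k) − t_k = 0

valid (s_(k+1) − s_k reduces to t_k)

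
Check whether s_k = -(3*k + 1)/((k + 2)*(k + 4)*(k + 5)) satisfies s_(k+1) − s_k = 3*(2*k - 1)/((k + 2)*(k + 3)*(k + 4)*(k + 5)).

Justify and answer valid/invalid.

Invalid: residual 2*(2 - 9*k)/(k**5 + 20*k**4 + 155*k**3 + 580*k**2 + 1044*k + 720) ≠ 0.

s_(k+1) = (-3*k - 4)/((k + 3)*(k + 5)*(k + 6))
s_(k+1) − s_k = (6*k**2 + 15*k - 14)/(k**5 + 20*k**4 + 155*k**3 + 580*k**2 + 1044*k + 720)
(s_(k+1) − s_k) − t_k = 2*(2 - 9*k)/(k**5 + 20*k**4 + 155*k**3 + 580*k**2 + 1044*k + 720)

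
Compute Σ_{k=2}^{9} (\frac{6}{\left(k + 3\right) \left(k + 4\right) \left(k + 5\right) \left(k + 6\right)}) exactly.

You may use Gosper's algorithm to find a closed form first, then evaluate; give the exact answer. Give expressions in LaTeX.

r(k) = (k + 3)/(k + 7) after simplifying.
Gosper form: A/B · C(k+1)/C(k) with A=k + 3, B=k + 7, C=1.
Key eq: (k + 3)·f(k+1) = (k + 6)·f(k) + (1).
Degrees (1,1,0) ⇒ d ≤ 3.
Solving with deg f ≤ 3: f(k) = k*(k**2 + 12*k + 47)/180.
R(k) = B(k−1)·f(k)/C(k) = k*(k + 6)*(k**2 + 12*k + 47)/180; s_k = R·t_k = k*(k**2 + 12*k + 47)/(30*(k + 3)*(k + 4)*(k + 5)).
Check: Δs_k = 6/(k**4 + 18*k**3 + 119*k**2 + 342*k + 360). ✓
Telescoping: Σ = s_(10) − s_(2) = 89/2730 − (1/42) = 4/455.

Σ = 4/455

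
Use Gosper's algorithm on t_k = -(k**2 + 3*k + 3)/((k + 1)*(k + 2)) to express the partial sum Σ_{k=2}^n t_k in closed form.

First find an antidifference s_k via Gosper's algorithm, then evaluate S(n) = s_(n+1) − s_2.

Compute t_(k+1)/t_k: get (k + 1)*(3*k + (k + 1)**2 + 6)/((k + 3)*(k**2 + 3*k + 3)).
A = k + 1, B = k + 3, C = k**2 + 3*k + 3.
f must satisfy (k + 1)·f(k+1) − (k + 2)·f(k) = k**2 + 3*k + 3.
Bound: deg f ≤ 2.
Match coefficients ⇒ f(k) = k*(k + 2).
Then R = B(k−1)f/C = k*(k + 2)**2/(k**2 + 3*k + 3), so s_k = R(k)·t_k = k*(-k - 2)/(k + 1).
Δs = (-k**2 - 3*k - 3)/(k**2 + 3*k + 2), as required.
Σ_(k=2)^n t_k = s_(n+1) − s_(2) = ((-n**2 - 4*n - 3)/(n + 2)) − (-8/3), i.e. (-3*n**2 - 4*n + 7)/(3*(n + 2)).

S(n) = (-3*n**2 - 4*n + 7)/(3*(n + 2))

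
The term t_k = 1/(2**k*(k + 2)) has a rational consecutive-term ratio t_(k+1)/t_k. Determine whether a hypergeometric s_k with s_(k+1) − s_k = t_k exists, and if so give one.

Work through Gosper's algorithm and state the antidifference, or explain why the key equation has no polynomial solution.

no hypergeometric antidifference exists

The ratio is (k + 2)/(2*(k + 3)).
Gosper form: A/B · C(k+1)/C(k) with A=k/2 + 1, B=k + 3, C=1.
f must satisfy (k/2 + 1)·f(k+1) − (k + 2)·f(k) = 1.
From deg A=1, deg B=1, deg C=0: d=-1.
d = -1 < 0 ⇒ no nonzero polynomial f; not summable.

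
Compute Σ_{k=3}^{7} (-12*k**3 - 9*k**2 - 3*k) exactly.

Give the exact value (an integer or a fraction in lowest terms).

Σ = -10590

The ratio is (4*k**3 + 15*k**2 + 19*k + 8)/(k*(4*k**2 + 3*k + 1)).
Normal form (A,B,C) = (1, 1, k**3 + 3*k**2/4 + k/4).
f must satisfy (1)·f(k+1) − (1)·f(k) = k**3 + 3*k**2/4 + k/4.
Degrees (0,0,3) ⇒ d ≤ 4.
Solving with deg f ≤ 4: f(k) = k**3*(k - 1)/4.
Then R = B(k−1)f/C = k**2*(k - 1)/(4*k**2 + 3*k + 1), so s_k = R(k)·t_k = 3*k**3*(1 - k).
Δs = 3*k*(k**2*(k - 1) - (k + 1)**3), as required.
Σ_(k=3)^(7) t_k = s_(8) − s_(3) = -10752 − (-162) = -10590.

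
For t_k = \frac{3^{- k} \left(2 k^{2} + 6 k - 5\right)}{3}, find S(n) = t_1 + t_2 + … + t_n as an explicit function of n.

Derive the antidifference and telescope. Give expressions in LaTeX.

S(n) = 3^{- n - 1} \left(5 \cdot 3^{n} - n^{2} - 6 n - 5\right)

The ratio is (2*k**2 + 10*k + 3)/(3*(2*k**2 + 6*k - 5)).
Take A(k)=1/3, B(k)=1, C(k)=k**2 + 3*k - 5/2.
Set up (1/3)·f(k+1) − (1)·f(k) − (k**2 + 3*k - 5/2) = 0.
deg f ≤ 2 (via 0,0,2).
Match coefficients ⇒ f(k) = -3*k*(k + 4)/2.
So s_k = (B(k−1)f/C)·t_k = (-3*k*(k + 4)/(2*k**2 + 6*k - 5))·t_k = k*(-k - 4)/3**k.
s_(k+1) − s_k = (2*k**2 + 6*k - 5)/(3*3**k) = t_k.
s_(n+1) = 3**(-n - 1)*(-n**2 - 6*n - 5) and s_(1) = -5/3, so S(n) = 3**(-n - 1)*(5*3**n - n**2 - 6*n - 5).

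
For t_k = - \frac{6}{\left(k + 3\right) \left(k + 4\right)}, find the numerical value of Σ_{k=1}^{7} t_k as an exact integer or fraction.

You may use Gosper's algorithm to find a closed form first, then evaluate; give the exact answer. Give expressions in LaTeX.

Σ = -21/22

t_(k+1)/t_k = (k + 3)/(k + 5).
Gosper form: A/B · C(k+1)/C(k) with A=k + 3, B=k + 5, C=1.
Need (k + 3)·f(k+1) − (k + 4)·f(k) = 1.
From deg A=1, deg B=1, deg C=0: d=1.
Solve for f: f(k) = k/3 (degree 1 ≤ 1).
Then R = B(k−1)f/C = k*(k + 4)/3, so s_k = R(k)·t_k = -2*k/(k + 3).
Verify: -6/(k**2 + 7*k + 12) matches t_k.
Σ_(k=1)^(7) t_k = s_(8) − s_(1) = -16/11 − (-1/2) = -21/22.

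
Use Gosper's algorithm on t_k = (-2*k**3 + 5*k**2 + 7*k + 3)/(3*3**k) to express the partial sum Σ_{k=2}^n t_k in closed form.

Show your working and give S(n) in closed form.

S(n) = 3**(-n - 2)*(5*3**n + 3*n**3 + 6*n**2 - 6*n - 18)

Step 1: r(k) = (2*k**3 + k**2 - 11*k - 13)/(3*(2*k**3 - 5*k**2 - 7*k - 3)).
So A=1/3 and B=1, with C=k**3 - 5*k**2/2 - 7*k/2 - 3/2.
Set up (1/3)·f(k+1) − (1)·f(k) − (k**3 - 5*k**2/2 - 7*k/2 - 3/2) = 0.
From deg A=0, deg B=0, deg C=3: d=3.
Solve for f: f(k) = -3*(k**3 - k**2 - 3*k - 3)/2 (degree 3 ≤ 3).
Get s_k = R·t_k = (k**3 - k**2 - 3*k - 3)/3**k with R(k) = B(k−1)f(k)/C(k) = -3*(k**3 - k**2 - 3*k - 3)/(2*k**3 - 5*k**2 - 7*k - 3).
Δs = (-2*k**3 + 5*k**2 + 7*k + 3)/(3*3**k), as required.
Telescope: S(n) = s_(n+1) − s_(2) = 3**(-n - 1)*(n**3 + 2*n**2 - 2*n - 6) − (-5/9) = 3**(-n - 2)*(5*3**n + 3*n**3 + 6*n**2 - 6*n - 18).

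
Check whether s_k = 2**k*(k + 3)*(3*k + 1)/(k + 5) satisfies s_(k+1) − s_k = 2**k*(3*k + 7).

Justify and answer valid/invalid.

s_(k+1) = 2**(k + 1)*(k + 4)*(3*k + 4)/(k + 6)
s_(k+1) − s_k = 2**k*(3*k**3 + 34*k**2 + 129*k + 142)/(k**2 + 11*k + 30)
(s_(k+1) − s_k) − t_k = 2**(k + 1)*(-3*k**2 - 19*k - 34)/(k**2 + 11*k + 30)

Invalid: residual 2**(k + 1)*(-3*k**2 - 19*k - 34)/(k**2 + 11*k + 30) ≠ 0.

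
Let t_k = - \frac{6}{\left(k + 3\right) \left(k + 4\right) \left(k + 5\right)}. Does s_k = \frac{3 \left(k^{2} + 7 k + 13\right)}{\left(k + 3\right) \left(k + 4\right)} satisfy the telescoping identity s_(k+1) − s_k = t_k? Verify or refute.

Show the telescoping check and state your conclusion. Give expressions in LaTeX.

s_(k+1) = 3*(7*k + (k + 1)**2 + 20)/((k + 4)*(k + 5))
s_(k+1) − s_k = -6/(k**3 + 12*k**2 + 47*k + 60)
(s_(k+1) − s_k) − t_k = 0

Valid: the claim telescopes to t_k.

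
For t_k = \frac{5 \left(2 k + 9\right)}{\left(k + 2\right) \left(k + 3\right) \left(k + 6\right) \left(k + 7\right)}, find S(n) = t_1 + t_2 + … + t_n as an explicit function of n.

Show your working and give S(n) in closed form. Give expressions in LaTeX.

S(n) = \frac{5 n \left(n + 10\right)}{21 \left(n^{2} + 10 n + 21\right)}

Compute t_(k+1)/t_k: get (k + 2)*(k + 6)*(2*k + 11)/((k + 4)*(k + 8)*(2*k + 9)).
Factor: A=k + 2; B=k + 8; C=k**3 + 27*k**2/2 + 121*k/2 + 90.
Key eq: (k + 2)·f(k+1) = (k + 7)·f(k) + (k**3 + 27*k**2/2 + 121*k/2 + 90).
deg f ≤ 5 (via 1,1,3).
Match coefficients ⇒ f(k) = k*(k + 3)*(k + 4)*(k + 5)*(k + 8)/24.
Certificate R = B(k−1)f/C = k*(k + 3)*(k + 7)*(k + 8)/(12*(2*k + 9)) gives s_k = 5*k*(k + 8)/(12*(k**2 + 8*k + 12)).
Δs = 5*(2*k + 9)/(k**4 + 18*k**3 + 113*k**2 + 288*k + 252), as required.
Σ_(k=1)^n t_k = s_(n+1) − s_(1) = (5*(n**2 + 10*n + 9)/(12*(n**2 + 10*n + 21))) − (5/28), i.e. 5*n*(n + 10)/(21*(n**2 + 10*n + 21)).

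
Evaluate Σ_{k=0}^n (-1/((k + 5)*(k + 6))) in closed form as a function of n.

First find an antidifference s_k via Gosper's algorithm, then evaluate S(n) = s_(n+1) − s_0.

t_(k+1)/t_k = (k + 5)/(k + 7).
So A=k + 5 and B=k + 7, with C=1.
f must satisfy (k + 5)·f(k+1) − (k + 6)·f(k) = 1.
deg f ≤ 1 (via 1,1,0).
Solving with deg f ≤ 1: f(k) = k/5.
Certificate R = B(k−1)f/C = k*(k + 6)/5 gives s_k = -k/(5*k + 25).
s_(k+1) − s_k = -1/(k**2 + 11*k + 30) = t_k.
s_(n+1) = (-n - 1)/(5*(n + 6)) and s_(0) = 0, so S(n) = (-n - 1)/(5*(n + 6)).

S(n) = (-n - 1)/(5*(n + 6))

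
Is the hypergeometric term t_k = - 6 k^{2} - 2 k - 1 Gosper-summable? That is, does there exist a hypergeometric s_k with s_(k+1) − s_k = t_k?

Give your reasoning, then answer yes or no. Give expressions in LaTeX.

Ratio r(k) = (6*k**2 + 14*k + 9)/(6*k**2 + 2*k + 1).
So A=1 and B=1, with C=k**2 + k/3 + 1/6.
f must satisfy (1)·f(k+1) − (1)·f(k) = k**2 + k/3 + 1/6.
From deg A=0, deg B=0, deg C=2: d=3.
Match coefficients ⇒ f(k) = k*(2*k**2 - 2*k + 1)/6.
Then R = B(k−1)f/C = k*(2*k**2 - 2*k + 1)/(6*k**2 + 2*k + 1), so s_k = R(k)·t_k = k*(-2*k**2 + 2*k - 1).
Verify: -6*k**2 - 2*k - 1 matches t_k.

Yes. s_k = k \left(- 2 k^{2} + 2 k - 1\right).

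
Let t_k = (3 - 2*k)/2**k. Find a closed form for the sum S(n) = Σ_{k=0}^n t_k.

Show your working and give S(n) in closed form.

Ratio r(k) = (2*k - 1)/(2*(2*k - 3)).
So A=1/2 and B=1, with C=k - 3/2.
Set up (1/2)·f(k+1) − (1)·f(k) − (k - 3/2) = 0.
deg f ≤ 1 (via 0,0,1).
Solving with deg f ≤ 1: f(k) = 1 - 2*k.
Then R = B(k−1)f/C = -2*(2*k - 1)/(2*k - 3), so s_k = R(k)·t_k = 2*(2*k - 1)/2**k.
s_(k+1) − s_k = (3 - 2*k)/2**k = t_k.
Σ_(k=0)^n t_k = s_(n+1) − s_(0) = ((2*n + 1)/2**n) − (-2), i.e. (2**(n + 1) + 2*n + 1)/2**n.

S(n) = (2**(n + 1) + 2*n + 1)/2**n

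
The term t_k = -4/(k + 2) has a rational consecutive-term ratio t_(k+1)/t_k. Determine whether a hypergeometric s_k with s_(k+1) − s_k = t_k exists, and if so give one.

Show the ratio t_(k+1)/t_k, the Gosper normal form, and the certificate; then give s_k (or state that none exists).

Ratio r(k) = (k + 2)/(k + 3).
Gosper form: A/B · C(k+1)/C(k) with A=k + 2, B=k + 3, C=1.
Need (k + 2)·f(k+1) − (k + 2)·f(k) = 1.
deg f ≤ 0 (via 1,1,0).
Put f(k) = c0: A·f(k+1) − B(k−1)·f(k) − C = -1; need -1 = 0 — inconsistent ⇒ no f, not summable.

none — t_k is not Gosper-summable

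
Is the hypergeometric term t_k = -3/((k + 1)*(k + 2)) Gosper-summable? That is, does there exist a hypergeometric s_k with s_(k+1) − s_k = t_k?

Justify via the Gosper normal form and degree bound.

Yes. s_k = -3*k/(k + 1).

t_(k+1)/t_k = (k + 1)/(k + 3).
Take A(k)=k + 1, B(k)=k + 3, C(k)=1.
Set up (k + 1)·f(k+1) − (k + 2)·f(k) − (1) = 0.
deg f ≤ 1 (via 1,1,0).
Solving with deg f ≤ 1: f(k) = k.
So s_k = (B(k−1)f/C)·t_k = (k*(k + 2))·t_k = -3*k/(k + 1).
Verify: -3/(k**2 + 3*k + 2) matches t_k.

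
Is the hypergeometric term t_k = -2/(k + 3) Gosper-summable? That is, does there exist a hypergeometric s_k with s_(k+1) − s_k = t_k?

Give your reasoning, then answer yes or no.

The ratio is (k + 3)/(k + 4).
Gosper form: A/B · C(k+1)/C(k) with A=k + 3, B=k + 4, C=1.
Set up (k + 3)·f(k+1) − (k + 3)·f(k) − (1) = 0.
From deg A=1, deg B=1, deg C=0: d=0.
Write f(k) = c0. Then LHS − RHS = -1, requiring -1 = 0: contradictory. No certificate.

No — the linear system for f has no solution.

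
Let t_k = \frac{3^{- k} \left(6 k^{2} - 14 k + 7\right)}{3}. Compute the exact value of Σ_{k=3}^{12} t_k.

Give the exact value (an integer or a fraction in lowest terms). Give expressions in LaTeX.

Compute t_(k+1)/t_k: get (6*k**2 - 2*k - 1)/(3*(6*k**2 - 14*k + 7)).
Normal form (A,B,C) = (1/3, 1, k**2 - 7*k/3 + 7/6).
Set up (1/3)·f(k+1) − (1)·f(k) − (k**2 - 7*k/3 + 7/6) = 0.
Bound: deg f ≤ 2.
A polynomial solution: f(k) = -(3*k**2 - 4*k + 3)/2.
R(k) = B(k−1)·f(k)/C(k) = -3*(3*k**2 - 4*k + 3)/(6*k**2 - 14*k + 7); s_k = R·t_k = (-3*k**2 + 4*k - 3)/3**k.
Check: Δs_k = (6*k**2 - 14*k + 7)/(3*3**k). ✓
Telescoping: Σ = s_(13) − s_(3) = -458/1594323 − (-2/3) = 1062424/1594323.

Σ = 1062424/1594323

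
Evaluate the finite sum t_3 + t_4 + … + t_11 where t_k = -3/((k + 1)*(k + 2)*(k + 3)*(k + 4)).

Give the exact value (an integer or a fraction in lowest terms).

The ratio is (k + 1)/(k + 5).
A = k + 1, B = k + 5, C = 1.
Set up (k + 1)·f(k+1) − (k + 4)·f(k) − (1) = 0.
d = 3 from the (1,1,0) case.
A polynomial solution: f(k) = k*(k**2 + 6*k + 11)/18.
R(k) = B(k−1)·f(k)/C(k) = k*(k + 4)*(k**2 + 6*k + 11)/18; s_k = R·t_k = k*(-k**2 - 6*k - 11)/(6*(k + 1)*(k + 2)*(k + 3)).
Check: Δs_k = -3/(k**4 + 10*k**3 + 35*k**2 + 50*k + 24). ✓
Sum = s_(12) − s_(3); s_(12) = -227/1365, s_(3) = -19/120 ⇒ -29/3640.

Σ = -29/3640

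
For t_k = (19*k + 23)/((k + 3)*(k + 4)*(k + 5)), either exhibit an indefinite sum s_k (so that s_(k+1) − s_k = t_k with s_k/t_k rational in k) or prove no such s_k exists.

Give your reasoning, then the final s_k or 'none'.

s_k = k*(10*k + 13)/(3*(k + 3)*(k + 4))

The ratio is (k + 3)*(19*k + 42)/((k + 6)*(19*k + 23)).
Factor: A=k + 3; B=k + 6; C=k + 23/19.
Key eq: (k + 3)·f(k+1) = (k + 5)·f(k) + (k + 23/19).
d = 2 from the (1,1,1) case.
Solving with deg f ≤ 2: f(k) = k*(10*k + 13)/57.
Then R = B(k−1)f/C = k*(k + 5)*(10*k + 13)/(3*(19*k + 23)), so s_k = R(k)·t_k = k*(10*k + 13)/(3*(k + 3)*(k + 4)).
Verify: (19*k + 23)/(k**3 + 12*k**2 + 47*k + 60) matches t_k.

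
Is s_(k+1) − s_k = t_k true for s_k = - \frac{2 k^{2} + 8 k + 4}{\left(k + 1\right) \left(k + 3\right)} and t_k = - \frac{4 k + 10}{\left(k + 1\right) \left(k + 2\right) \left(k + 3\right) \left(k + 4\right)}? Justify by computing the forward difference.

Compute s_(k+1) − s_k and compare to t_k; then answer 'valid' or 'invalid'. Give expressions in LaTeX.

valid; difference matches t_k

s_(k+1) = 2*(-4*k - (k + 1)**2 - 6)/((k + 2)*(k + 4))
s_(k+1) − s_k = 2*(-2*k - 5)/(k**4 + 10*k**3 + 35*k**2 + 50*k + 24)
(s_(k+1) − s_k) − t_k = 0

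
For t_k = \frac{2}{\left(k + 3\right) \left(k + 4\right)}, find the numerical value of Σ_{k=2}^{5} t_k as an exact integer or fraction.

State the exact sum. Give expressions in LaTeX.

Σ = 8/45

Ratio r(k) = (k + 3)/(k + 5).
Gosper form: A/B · C(k+1)/C(k) with A=k + 3, B=k + 5, C=1.
f must satisfy (k + 3)·f(k+1) − (k + 4)·f(k) = 1.
d = 1 from the (1,1,0) case.
Solving with deg f ≤ 1: f(k) = k/3.
So s_k = (B(k−1)f/C)·t_k = (k*(k + 4)/3)·t_k = 2*k/(3*(k + 3)).
Verify: 2/(k**2 + 7*k + 12) matches t_k.
Σ_(k=2)^(5) t_k = s_(6) − s_(2) = 4/9 − (4/15) = 8/45.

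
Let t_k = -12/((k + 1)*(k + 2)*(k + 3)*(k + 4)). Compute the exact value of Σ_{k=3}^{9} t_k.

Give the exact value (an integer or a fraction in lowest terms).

Compute t_(k+1)/t_k: get (k + 1)/(k + 5).
Take A(k)=k + 1, B(k)=k + 5, C(k)=1.
Set up (k + 1)·f(k+1) − (k + 4)·f(k) − (1) = 0.
From deg A=1, deg B=1, deg C=0: d=3.
A polynomial solution: f(k) = k*(k**2 + 6*k + 11)/18.
Then R = B(k−1)f/C = k*(k + 4)*(k**2 + 6*k + 11)/18, so s_k = R(k)·t_k = 2*k*(-k**2 - 6*k - 11)/(3*(k + 1)*(k + 2)*(k + 3)).
s_(k+1) − s_k = -12/(k**4 + 10*k**3 + 35*k**2 + 50*k + 24) = t_k.
Telescoping: Σ = s_(10) − s_(3) = -95/143 − (-19/30) = -133/4290.

Σ = -133/4290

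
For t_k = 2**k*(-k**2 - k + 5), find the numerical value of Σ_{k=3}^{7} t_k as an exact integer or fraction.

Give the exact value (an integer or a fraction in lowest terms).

Ratio r(k) = 2*(k**2 + 3*k - 3)/(k**2 + k - 5).
So A=2 and B=1, with C=k**2 + k - 5.
f must satisfy (2)·f(k+1) − (1)·f(k) = k**2 + k - 5.
deg f ≤ 2 (via 0,0,2).
Coefficient equations give f(k) = k**2 - 3*k - 1.
Then R = B(k−1)f/C = (k**2 - 3*k - 1)/(k**2 + k - 5), so s_k = R(k)·t_k = 2**k*(-k**2 + 3*k + 1).
s_(k+1) − s_k = 2**k*(-k**2 - k + 5) = t_k.
Sum = s_(8) − s_(3); s_(8) = -9984, s_(3) = 8 ⇒ -9992.

Σ = -9992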